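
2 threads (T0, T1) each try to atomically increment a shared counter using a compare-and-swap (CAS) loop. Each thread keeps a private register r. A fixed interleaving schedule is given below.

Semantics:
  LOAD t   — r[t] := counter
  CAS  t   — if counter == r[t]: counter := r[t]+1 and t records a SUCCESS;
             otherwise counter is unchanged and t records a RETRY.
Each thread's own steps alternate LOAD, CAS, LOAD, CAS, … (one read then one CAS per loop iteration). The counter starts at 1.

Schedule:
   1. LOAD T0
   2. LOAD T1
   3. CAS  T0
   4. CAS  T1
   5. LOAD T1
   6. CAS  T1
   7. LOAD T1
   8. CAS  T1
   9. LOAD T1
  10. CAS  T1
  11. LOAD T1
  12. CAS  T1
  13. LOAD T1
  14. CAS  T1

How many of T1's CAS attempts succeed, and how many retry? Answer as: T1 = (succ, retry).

step 1: T0 LOAD ⇒ load; ctr=1 reg=1
step 2: T1 LOAD ⇒ load; ctr=1 reg=1
step 3: T0 CAS ⇒ ok; ctr=2 reg=1
step 4: T1 CAS ⇒ retry; ctr=2 reg=1
step 5: T1 LOAD ⇒ load; ctr=2 reg=2
step 6: T1 CAS ⇒ ok; ctr=3 reg=2
step 7: T1 LOAD ⇒ load; ctr=3 reg=3
step 8: T1 CAS ⇒ ok; ctr=4 reg=3
step 9: T1 LOAD ⇒ load; ctr=4 reg=4
step 10: T1 CAS ⇒ ok; ctr=5 reg=4
step 11: T1 LOAD ⇒ load; ctr=5 reg=5
step 12: T1 CAS ⇒ ok; ctr=6 reg=5
step 13: T1 LOAD ⇒ load; ctr=6 reg=6
step 14: T1 CAS ⇒ ok; ctr=7 reg=6

T1 = (5, 1)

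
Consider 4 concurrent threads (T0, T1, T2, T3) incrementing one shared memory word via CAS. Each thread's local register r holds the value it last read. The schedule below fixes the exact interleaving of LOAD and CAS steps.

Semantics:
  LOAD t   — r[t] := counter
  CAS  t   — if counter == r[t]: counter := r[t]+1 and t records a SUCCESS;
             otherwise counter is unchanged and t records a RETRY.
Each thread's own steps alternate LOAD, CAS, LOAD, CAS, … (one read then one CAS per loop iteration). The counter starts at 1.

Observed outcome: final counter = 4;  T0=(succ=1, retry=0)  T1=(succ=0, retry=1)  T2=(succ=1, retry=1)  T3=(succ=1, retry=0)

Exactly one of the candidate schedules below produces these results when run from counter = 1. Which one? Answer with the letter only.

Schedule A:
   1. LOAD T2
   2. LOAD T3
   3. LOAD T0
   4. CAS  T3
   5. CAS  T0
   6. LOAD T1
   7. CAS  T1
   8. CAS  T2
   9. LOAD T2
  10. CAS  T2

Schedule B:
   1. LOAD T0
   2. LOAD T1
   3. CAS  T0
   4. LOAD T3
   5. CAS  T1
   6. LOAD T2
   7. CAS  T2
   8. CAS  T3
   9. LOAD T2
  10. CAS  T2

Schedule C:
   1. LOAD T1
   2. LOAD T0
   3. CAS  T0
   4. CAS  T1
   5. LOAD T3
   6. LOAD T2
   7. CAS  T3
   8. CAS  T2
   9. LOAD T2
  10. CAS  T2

Tracing schedule C:
step 1: T1 LOAD ⇒ load; ctr=1 reg=1
step 2: T0 LOAD ⇒ load; ctr=1 reg=1
step 3: T0 CAS ⇒ ok; ctr=2 reg=1
step 4: T1 CAS ⇒ retry; ctr=2 reg=1
step 5: T3 LOAD ⇒ load; ctr=2 reg=2
step 6: T2 LOAD ⇒ load; ctr=2 reg=2
step 7: T3 CAS ⇒ ok; ctr=3 reg=2
step 8: T2 CAS ⇒ retry; ctr=3 reg=2
step 9: T2 LOAD ⇒ load; ctr=3 reg=3
step 10: T2 CAS ⇒ ok; ctr=4 reg=3

C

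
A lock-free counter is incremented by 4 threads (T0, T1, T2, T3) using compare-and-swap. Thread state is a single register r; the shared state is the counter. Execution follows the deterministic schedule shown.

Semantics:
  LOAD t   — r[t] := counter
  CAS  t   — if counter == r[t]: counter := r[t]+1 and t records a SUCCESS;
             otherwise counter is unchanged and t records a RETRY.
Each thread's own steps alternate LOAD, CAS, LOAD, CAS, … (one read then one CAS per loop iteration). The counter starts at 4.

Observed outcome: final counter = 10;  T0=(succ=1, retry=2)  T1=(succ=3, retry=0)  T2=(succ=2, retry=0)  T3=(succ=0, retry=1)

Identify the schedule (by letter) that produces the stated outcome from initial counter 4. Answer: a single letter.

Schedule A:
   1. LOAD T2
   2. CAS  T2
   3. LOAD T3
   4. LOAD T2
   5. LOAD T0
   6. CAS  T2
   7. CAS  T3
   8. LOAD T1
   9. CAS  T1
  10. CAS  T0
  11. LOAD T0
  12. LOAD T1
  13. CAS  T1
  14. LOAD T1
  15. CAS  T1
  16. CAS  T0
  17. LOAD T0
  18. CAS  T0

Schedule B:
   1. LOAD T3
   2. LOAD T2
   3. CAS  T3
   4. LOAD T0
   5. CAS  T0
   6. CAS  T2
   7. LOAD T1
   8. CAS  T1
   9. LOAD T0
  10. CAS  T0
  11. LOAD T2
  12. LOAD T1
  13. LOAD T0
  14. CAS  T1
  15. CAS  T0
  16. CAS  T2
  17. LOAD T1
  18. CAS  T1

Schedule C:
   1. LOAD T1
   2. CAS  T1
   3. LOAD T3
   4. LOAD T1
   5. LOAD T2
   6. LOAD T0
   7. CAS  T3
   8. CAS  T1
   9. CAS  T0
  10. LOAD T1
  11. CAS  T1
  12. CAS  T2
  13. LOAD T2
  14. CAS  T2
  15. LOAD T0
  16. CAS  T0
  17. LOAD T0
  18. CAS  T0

Tracing schedule A:
[1] T2.load  rd  (counter 4, T2.r 4)
[2] T2.cas  hit  (counter 5, T2.r 4)
[3] T3.load  rd  (counter 5, T3.r 5)
[4] T2.load  rd  (counter 5, T2.r 5)
[5] T0.load  rd  (counter 5, T0.r 5)
[6] T2.cas  hit  (counter 6, T2.r 5)
[7] T3.cas  miss  (counter 6, T3.r 5)
[8] T1.load  rd  (counter 6, T1.r 6)
[9] T1.cas  hit  (counter 7, T1.r 6)
[10] T0.cas  miss  (counter 7, T0.r 5)
[11] T0.load  rd  (counter 7, T0.r 7)
[12] T1.load  rd  (counter 7, T1.r 7)
[13] T1.cas  hit  (counter 8, T1.r 7)
[14] T1.load  rd  (counter 8, T1.r 8)
[15] T1.cas  hit  (counter 9, T1.r 8)
[16] T0.cas  miss  (counter 9, T0.r 7)
[17] T0.load  rd  (counter 9, T0.r 9)
[18] T0.cas  hit  (counter 10, T0.r 9)

A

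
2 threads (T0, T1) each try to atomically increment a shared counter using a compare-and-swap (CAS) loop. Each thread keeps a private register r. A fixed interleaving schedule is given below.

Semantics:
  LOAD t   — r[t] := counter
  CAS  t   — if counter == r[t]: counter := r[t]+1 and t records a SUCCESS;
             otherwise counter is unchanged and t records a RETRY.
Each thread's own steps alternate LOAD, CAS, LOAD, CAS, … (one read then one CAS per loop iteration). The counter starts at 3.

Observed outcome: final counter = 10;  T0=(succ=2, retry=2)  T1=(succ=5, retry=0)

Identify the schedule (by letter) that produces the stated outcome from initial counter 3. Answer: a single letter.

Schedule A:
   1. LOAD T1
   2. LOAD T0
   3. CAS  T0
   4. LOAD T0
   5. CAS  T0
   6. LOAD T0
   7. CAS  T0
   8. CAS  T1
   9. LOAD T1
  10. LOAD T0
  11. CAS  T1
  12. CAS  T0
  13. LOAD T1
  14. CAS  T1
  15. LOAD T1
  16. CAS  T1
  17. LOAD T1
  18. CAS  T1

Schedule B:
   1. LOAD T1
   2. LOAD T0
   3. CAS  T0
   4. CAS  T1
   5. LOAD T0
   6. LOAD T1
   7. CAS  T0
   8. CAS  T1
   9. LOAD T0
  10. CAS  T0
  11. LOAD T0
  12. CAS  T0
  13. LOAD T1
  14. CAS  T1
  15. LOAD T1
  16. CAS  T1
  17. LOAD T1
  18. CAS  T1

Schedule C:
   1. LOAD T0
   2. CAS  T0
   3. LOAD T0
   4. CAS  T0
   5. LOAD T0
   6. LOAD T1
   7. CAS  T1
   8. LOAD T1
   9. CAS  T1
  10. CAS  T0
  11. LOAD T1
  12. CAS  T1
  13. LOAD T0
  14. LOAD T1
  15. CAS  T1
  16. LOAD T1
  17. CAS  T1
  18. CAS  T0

C

Simulating candidate C:
1. LOAD T0 → mem=3 r[T0]=3 [LOAD]
2. CAS T0 → mem=4 r[T0]=3 [OK]
3. LOAD T0 → mem=4 r[T0]=4 [LOAD]
4. CAS T0 → mem=5 r[T0]=4 [OK]
5. LOAD T0 → mem=5 r[T0]=5 [LOAD]
6. LOAD T1 → mem=5 r[T1]=5 [LOAD]
7. CAS T1 → mem=6 r[T1]=5 [OK]
8. LOAD T1 → mem=6 r[T1]=6 [LOAD]
9. CAS T1 → mem=7 r[T1]=6 [OK]
10. CAS T0 → mem=7 r[T0]=5 [RETRY]
11. LOAD T1 → mem=7 r[T1]=7 [LOAD]
12. CAS T1 → mem=8 r[T1]=7 [OK]
13. LOAD T0 → mem=8 r[T0]=8 [LOAD]
14. LOAD T1 → mem=8 r[T1]=8 [LOAD]
15. CAS T1 → mem=9 r[T1]=8 [OK]
16. LOAD T1 → mem=9 r[T1]=9 [LOAD]
17. CAS T1 → mem=10 r[T1]=9 [OK]
18. CAS T0 → mem=10 r[T0]=8 [RETRY]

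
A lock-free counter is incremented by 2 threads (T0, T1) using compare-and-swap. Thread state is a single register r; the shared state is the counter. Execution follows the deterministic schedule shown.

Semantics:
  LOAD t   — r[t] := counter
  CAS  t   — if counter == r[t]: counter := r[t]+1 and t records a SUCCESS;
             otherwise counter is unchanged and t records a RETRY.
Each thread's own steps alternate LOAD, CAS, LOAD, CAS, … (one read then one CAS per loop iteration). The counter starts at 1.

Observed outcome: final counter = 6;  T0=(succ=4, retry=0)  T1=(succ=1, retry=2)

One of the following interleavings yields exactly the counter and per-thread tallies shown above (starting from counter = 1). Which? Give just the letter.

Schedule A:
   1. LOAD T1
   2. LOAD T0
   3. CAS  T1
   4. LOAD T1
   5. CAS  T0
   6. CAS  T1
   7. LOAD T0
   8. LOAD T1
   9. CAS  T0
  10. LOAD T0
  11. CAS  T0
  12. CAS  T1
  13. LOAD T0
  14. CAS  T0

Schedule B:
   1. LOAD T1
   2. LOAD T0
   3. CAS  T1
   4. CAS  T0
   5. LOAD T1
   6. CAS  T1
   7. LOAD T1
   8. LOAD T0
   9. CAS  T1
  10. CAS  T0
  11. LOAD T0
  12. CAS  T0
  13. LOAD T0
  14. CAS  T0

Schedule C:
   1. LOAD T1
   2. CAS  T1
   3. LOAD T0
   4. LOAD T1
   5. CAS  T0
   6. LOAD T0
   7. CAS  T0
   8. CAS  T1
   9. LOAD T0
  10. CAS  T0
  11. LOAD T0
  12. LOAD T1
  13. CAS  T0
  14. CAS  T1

Run C:
[1] T1.load  rd  (counter 1, T1.r 1)
[2] T1.cas  hit  (counter 2, T1.r 1)
[3] T0.load  rd  (counter 2, T0.r 2)
[4] T1.load  rd  (counter 2, T1.r 2)
[5] T0.cas  hit  (counter 3, T0.r 2)
[6] T0.load  rd  (counter 3, T0.r 3)
[7] T0.cas  hit  (counter 4, T0.r 3)
[8] T1.cas  miss  (counter 4, T1.r 2)
[9] T0.load  rd  (counter 4, T0.r 4)
[10] T0.cas  hit  (counter 5, T0.r 4)
[11] T0.load  rd  (counter 5, T0.r 5)
[12] T1.load  rd  (counter 5, T1.r 5)
[13] T0.cas  hit  (counter 6, T0.r 5)
[14] T1.cas  miss  (counter 6, T1.r 5)

C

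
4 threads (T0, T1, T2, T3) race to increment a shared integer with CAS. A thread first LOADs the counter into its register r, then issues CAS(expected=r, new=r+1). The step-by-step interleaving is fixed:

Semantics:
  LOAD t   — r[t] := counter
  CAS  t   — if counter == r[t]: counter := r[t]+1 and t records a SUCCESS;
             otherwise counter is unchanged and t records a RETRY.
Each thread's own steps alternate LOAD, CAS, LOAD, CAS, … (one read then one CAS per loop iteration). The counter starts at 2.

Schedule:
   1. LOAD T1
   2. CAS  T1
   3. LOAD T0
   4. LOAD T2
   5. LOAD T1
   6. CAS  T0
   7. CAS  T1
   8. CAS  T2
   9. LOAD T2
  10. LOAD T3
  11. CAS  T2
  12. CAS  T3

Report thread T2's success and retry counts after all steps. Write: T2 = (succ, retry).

#1 T1 reads 2
#2 T1 CAS(2→3) writes; counter now 3
#3 T0 reads 3
#4 T2 reads 3
#5 T1 reads 3
#6 T0 CAS(3→4) writes; counter now 4
#7 T1 CAS(3→4) fails; counter now 4
#8 T2 CAS(3→4) fails; counter now 4
#9 T2 reads 4
#10 T3 reads 4
#11 T2 CAS(4→5) writes; counter now 5
#12 T3 CAS(4→5) fails; counter now 5

T2 = (1, 1)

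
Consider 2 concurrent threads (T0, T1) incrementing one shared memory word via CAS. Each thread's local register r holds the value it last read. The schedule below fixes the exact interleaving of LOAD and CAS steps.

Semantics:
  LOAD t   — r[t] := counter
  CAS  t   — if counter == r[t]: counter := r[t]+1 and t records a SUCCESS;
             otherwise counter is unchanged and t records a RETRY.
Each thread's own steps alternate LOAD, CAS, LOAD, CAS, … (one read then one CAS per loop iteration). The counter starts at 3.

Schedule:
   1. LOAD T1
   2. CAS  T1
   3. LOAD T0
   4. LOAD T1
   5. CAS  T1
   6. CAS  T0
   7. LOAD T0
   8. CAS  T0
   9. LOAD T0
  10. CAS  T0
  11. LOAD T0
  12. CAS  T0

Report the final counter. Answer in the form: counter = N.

counter = 8

[1] T1.load  rd  (counter 3, T1.r 3)
[2] T1.cas  hit  (counter 4, T1.r 3)
[3] T0.load  rd  (counter 4, T0.r 4)
[4] T1.load  rd  (counter 4, T1.r 4)
[5] T1.cas  hit  (counter 5, T1.r 4)
[6] T0.cas  miss  (counter 5, T0.r 4)
[7] T0.load  rd  (counter 5, T0.r 5)
[8] T0.cas  hit  (counter 6, T0.r 5)
[9] T0.load  rd  (counter 6, T0.r 6)
[10] T0.cas  hit  (counter 7, T0.r 6)
[11] T0.load  rd  (counter 7, T0.r 7)
[12] T0.cas  hit  (counter 8, T0.r 7)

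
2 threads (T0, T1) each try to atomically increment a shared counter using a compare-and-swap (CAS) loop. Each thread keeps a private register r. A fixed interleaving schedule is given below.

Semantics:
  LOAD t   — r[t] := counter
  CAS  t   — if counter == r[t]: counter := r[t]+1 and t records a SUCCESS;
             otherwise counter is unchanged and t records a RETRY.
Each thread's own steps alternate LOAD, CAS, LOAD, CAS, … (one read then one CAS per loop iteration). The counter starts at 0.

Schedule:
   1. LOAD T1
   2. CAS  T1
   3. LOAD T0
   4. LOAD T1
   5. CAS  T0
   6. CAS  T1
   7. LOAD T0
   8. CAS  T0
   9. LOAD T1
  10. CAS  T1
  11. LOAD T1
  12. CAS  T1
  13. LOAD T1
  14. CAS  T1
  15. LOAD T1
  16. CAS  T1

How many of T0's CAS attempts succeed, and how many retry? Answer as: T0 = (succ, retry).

T1 LOAD — after: cnt=0, r=0 — load
T1 CAS — after: cnt=1, r=0 — ok
T0 LOAD — after: cnt=1, r=1 — load
T1 LOAD — after: cnt=1, r=1 — load
T0 CAS — after: cnt=2, r=1 — ok
T1 CAS — after: cnt=2, r=1 — retry
T0 LOAD — after: cnt=2, r=2 — load
T0 CAS — after: cnt=3, r=2 — ok
T1 LOAD — after: cnt=3, r=3 — load
T1 CAS — after: cnt=4, r=3 — ok
T1 LOAD — after: cnt=4, r=4 — load
T1 CAS — after: cnt=5, r=4 — ok
T1 LOAD — after: cnt=5, r=5 — load
T1 CAS — after: cnt=6, r=5 — ok
T1 LOAD — after: cnt=6, r=6 — load
T1 CAS — after: cnt=7, r=6 — ok

T0 = (2, 0)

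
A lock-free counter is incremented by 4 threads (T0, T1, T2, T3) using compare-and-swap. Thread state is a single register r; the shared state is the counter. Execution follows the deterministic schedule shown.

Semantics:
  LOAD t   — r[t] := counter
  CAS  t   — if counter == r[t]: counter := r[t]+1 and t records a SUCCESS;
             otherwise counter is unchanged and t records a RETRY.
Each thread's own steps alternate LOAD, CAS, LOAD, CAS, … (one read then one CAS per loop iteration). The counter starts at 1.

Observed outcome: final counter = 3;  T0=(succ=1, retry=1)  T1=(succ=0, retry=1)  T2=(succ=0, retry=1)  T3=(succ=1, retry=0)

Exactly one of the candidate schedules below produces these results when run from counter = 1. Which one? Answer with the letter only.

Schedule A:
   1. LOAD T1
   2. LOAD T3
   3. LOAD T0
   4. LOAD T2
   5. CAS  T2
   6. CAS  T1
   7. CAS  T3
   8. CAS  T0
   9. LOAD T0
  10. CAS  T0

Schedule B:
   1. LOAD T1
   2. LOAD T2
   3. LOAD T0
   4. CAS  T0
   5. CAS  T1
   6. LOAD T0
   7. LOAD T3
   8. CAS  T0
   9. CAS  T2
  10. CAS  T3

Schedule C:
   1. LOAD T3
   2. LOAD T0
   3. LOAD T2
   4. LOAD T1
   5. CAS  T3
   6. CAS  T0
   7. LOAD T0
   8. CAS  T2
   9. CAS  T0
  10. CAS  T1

Run C:
   1) LOAD T3:  M=1  r_T3=1
   2) LOAD T0:  M=1  r_T0=1
   3) LOAD T2:  M=1  r_T2=1
   4) LOAD T1:  M=1  r_T1=1
   5) CAS  T3:  M=2  r_T3=1 ✓
   6) CAS  T0:  M=2  r_T0=1 ✗
   7) LOAD T0:  M=2  r_T0=2
   8) CAS  T2:  M=2  r_T2=1 ✗
   9) CAS  T0:  M=3  r_T0=2 ✓
  10) CAS  T1:  M=3  r_T1=1 ✗

C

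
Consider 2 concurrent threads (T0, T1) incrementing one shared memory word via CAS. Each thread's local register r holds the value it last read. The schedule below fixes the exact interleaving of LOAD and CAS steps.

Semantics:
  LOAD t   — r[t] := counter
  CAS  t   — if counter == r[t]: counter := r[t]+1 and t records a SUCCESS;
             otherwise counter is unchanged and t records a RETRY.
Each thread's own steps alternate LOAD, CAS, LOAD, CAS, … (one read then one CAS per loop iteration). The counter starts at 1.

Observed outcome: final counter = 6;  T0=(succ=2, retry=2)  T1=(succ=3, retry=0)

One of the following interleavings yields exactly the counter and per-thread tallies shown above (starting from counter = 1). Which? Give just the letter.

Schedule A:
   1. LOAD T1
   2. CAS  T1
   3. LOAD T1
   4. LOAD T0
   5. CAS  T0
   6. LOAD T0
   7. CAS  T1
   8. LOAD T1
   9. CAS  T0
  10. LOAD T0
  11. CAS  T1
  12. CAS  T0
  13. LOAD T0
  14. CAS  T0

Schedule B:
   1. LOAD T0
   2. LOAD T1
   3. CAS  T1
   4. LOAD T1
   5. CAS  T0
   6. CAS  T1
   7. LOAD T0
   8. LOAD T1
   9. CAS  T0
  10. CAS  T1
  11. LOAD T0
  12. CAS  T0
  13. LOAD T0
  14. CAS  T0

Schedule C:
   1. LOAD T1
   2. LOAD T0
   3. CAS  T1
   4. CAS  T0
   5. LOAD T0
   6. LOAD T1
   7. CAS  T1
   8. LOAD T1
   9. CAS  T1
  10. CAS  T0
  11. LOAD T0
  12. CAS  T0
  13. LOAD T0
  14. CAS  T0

Run C:
1. LOAD T1 → mem=1 r[T1]=1 [LOAD]
2. LOAD T0 → mem=1 r[T0]=1 [LOAD]
3. CAS T1 → mem=2 r[T1]=1 [OK]
4. CAS T0 → mem=2 r[T0]=1 [RETRY]
5. LOAD T0 → mem=2 r[T0]=2 [LOAD]
6. LOAD T1 → mem=2 r[T1]=2 [LOAD]
7. CAS T1 → mem=3 r[T1]=2 [OK]
8. LOAD T1 → mem=3 r[T1]=3 [LOAD]
9. CAS T1 → mem=4 r[T1]=3 [OK]
10. CAS T0 → mem=4 r[T0]=2 [RETRY]
11. LOAD T0 → mem=4 r[T0]=4 [LOAD]
12. CAS T0 → mem=5 r[T0]=4 [OK]
13. LOAD T0 → mem=5 r[T0]=5 [LOAD]
14. CAS T0 → mem=6 r[T0]=5 [OK]

C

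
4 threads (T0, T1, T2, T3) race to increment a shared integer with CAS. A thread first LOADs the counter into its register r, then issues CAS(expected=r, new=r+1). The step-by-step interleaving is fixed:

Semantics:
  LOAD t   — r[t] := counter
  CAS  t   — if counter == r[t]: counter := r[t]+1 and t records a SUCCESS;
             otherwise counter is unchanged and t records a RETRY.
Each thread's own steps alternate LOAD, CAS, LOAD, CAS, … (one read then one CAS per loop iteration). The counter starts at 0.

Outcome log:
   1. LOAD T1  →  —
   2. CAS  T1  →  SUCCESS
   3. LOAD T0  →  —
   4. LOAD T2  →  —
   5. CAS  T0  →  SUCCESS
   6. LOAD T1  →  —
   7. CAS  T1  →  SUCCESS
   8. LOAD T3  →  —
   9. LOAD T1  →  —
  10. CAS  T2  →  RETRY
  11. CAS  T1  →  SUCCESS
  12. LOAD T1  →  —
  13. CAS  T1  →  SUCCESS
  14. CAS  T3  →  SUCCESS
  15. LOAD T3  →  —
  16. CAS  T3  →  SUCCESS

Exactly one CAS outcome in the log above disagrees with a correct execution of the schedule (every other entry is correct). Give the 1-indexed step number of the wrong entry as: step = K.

Reference trace:
1. LOAD T1 → mem=0 r[T1]=0 [LOAD]
2. CAS T1 → mem=1 r[T1]=0 [OK]
3. LOAD T0 → mem=1 r[T0]=1 [LOAD]
4. LOAD T2 → mem=1 r[T2]=1 [LOAD]
5. CAS T0 → mem=2 r[T0]=1 [OK]
6. LOAD T1 → mem=2 r[T1]=2 [LOAD]
7. CAS T1 → mem=3 r[T1]=2 [OK]
8. LOAD T3 → mem=3 r[T3]=3 [LOAD]
9. LOAD T1 → mem=3 r[T1]=3 [LOAD]
10. CAS T2 → mem=3 r[T2]=1 [RETRY]
11. CAS T1 → mem=4 r[T1]=3 [OK]
12. LOAD T1 → mem=4 r[T1]=4 [LOAD]
13. CAS T1 → mem=5 r[T1]=4 [OK]
14. CAS T3 → mem=5 r[T3]=3 [RETRY]
15. LOAD T3 → mem=5 r[T3]=5 [LOAD]
16. CAS T3 → mem=6 r[T3]=5 [OK]
Mismatch at 14.

step = 14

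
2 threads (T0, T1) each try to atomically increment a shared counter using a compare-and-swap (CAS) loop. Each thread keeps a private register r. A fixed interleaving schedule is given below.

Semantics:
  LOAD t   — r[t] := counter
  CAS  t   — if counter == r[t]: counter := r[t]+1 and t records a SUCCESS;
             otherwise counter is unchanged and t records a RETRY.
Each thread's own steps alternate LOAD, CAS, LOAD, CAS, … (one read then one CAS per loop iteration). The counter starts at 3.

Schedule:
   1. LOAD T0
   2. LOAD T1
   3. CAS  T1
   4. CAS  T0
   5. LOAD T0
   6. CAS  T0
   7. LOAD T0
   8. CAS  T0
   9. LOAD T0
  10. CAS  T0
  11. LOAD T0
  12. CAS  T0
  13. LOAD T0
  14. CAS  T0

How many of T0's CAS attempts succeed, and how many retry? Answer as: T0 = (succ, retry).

   1) LOAD T0:  M=3  r_T0=3
   2) LOAD T1:  M=3  r_T1=3
   3) CAS  T1:  M=4  r_T1=3 ✓
   4) CAS  T0:  M=4  r_T0=3 ✗
   5) LOAD T0:  M=4  r_T0=4
   6) CAS  T0:  M=5  r_T0=4 ✓
   7) LOAD T0:  M=5  r_T0=5
   8) CAS  T0:  M=6  r_T0=5 ✓
   9) LOAD T0:  M=6  r_T0=6
  10) CAS  T0:  M=7  r_T0=6 ✓
  11) LOAD T0:  M=7  r_T0=7
  12) CAS  T0:  M=8  r_T0=7 ✓
  13) LOAD T0:  M=8  r_T0=8
  14) CAS  T0:  M=9  r_T0=8 ✓

T0 = (5, 1)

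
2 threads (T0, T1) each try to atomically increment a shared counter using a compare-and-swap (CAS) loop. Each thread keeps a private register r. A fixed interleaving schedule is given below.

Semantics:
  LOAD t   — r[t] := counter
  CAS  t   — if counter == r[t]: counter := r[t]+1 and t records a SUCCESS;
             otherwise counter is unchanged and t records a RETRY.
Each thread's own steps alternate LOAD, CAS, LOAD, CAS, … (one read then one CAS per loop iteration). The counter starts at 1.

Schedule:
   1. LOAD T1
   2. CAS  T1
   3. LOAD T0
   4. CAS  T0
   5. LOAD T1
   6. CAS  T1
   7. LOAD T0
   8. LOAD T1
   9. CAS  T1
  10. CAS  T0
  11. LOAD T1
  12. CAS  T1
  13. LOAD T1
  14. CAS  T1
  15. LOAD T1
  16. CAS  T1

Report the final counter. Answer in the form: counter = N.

counter = 8

#1 T1 reads 1
#2 T1 CAS(1→2) writes; counter now 2
#3 T0 reads 2
#4 T0 CAS(2→3) writes; counter now 3
#5 T1 reads 3
#6 T1 CAS(3→4) writes; counter now 4
#7 T0 reads 4
#8 T1 reads 4
#9 T1 CAS(4→5) writes; counter now 5
#10 T0 CAS(4→5) fails; counter now 5
#11 T1 reads 5
#12 T1 CAS(5→6) writes; counter now 6
#13 T1 reads 6
#14 T1 CAS(6→7) writes; counter now 7
#15 T1 reads 7
#16 T1 CAS(7→8) writes; counter now 8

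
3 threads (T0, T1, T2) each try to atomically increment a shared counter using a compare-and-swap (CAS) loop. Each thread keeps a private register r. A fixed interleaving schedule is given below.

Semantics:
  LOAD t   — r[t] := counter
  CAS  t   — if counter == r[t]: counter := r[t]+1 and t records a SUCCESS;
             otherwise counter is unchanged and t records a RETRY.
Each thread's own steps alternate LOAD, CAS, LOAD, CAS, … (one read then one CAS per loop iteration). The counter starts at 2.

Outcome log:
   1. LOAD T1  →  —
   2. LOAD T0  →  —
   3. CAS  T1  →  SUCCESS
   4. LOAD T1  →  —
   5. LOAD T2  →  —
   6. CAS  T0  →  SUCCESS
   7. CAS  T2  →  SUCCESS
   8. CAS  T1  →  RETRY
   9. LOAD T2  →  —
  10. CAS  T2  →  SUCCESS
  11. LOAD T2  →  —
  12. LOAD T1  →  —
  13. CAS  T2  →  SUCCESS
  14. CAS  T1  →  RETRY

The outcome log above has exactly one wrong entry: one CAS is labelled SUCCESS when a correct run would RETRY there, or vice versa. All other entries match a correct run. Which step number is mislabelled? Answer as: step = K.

step = 6

Correct run:
   1) LOAD T1:  M=2  r_T1=2
   2) LOAD T0:  M=2  r_T0=2
   3) CAS  T1:  M=3  r_T1=2 ✓
   4) LOAD T1:  M=3  r_T1=3
   5) LOAD T2:  M=3  r_T2=3
   6) CAS  T0:  M=3  r_T0=2 ✗
   7) CAS  T2:  M=4  r_T2=3 ✓
   8) CAS  T1:  M=4  r_T1=3 ✗
   9) LOAD T2:  M=4  r_T2=4
  10) CAS  T2:  M=5  r_T2=4 ✓
  11) LOAD T2:  M=5  r_T2=5
  12) LOAD T1:  M=5  r_T1=5
  13) CAS  T2:  M=6  r_T2=5 ✓
  14) CAS  T1:  M=6  r_T1=5 ✗
Log disagrees first at step 6.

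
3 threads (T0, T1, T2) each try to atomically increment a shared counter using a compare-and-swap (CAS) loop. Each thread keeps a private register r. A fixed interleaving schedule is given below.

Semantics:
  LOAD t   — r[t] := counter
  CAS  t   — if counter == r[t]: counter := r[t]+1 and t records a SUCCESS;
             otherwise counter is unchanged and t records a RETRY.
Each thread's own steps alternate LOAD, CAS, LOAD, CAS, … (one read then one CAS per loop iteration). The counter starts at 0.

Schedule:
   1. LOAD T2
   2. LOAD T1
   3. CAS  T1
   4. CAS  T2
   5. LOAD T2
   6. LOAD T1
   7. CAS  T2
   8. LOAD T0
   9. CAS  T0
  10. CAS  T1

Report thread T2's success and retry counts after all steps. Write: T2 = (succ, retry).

T2 = (1, 1)

T2 LOAD — after: cnt=0, r=0 — load
T1 LOAD — after: cnt=0, r=0 — load
T1 CAS — after: cnt=1, r=0 — ok
T2 CAS — after: cnt=1, r=0 — retry
T2 LOAD — after: cnt=1, r=1 — load
T1 LOAD — after: cnt=1, r=1 — load
T2 CAS — after: cnt=2, r=1 — ok
T0 LOAD — after: cnt=2, r=2 — load
T0 CAS — after: cnt=3, r=2 — ok
T1 CAS — after: cnt=3, r=1 — retry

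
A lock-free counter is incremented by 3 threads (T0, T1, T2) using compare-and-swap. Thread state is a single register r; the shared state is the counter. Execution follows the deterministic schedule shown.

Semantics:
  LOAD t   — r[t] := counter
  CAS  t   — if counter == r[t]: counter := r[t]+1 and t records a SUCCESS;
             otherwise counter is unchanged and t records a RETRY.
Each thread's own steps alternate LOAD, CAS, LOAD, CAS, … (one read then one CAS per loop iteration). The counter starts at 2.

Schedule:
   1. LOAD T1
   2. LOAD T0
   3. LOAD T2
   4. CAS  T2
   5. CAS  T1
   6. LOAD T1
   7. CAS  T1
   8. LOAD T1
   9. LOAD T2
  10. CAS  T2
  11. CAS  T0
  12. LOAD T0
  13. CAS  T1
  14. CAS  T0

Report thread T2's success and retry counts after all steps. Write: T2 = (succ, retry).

T2 = (2, 0)

   1) LOAD T1:  M=2  r_T1=2
   2) LOAD T0:  M=2  r_T0=2
   3) LOAD T2:  M=2  r_T2=2
   4) CAS  T2:  M=3  r_T2=2 ✓
   5) CAS  T1:  M=3  r_T1=2 ✗
   6) LOAD T1:  M=3  r_T1=3
   7) CAS  T1:  M=4  r_T1=3 ✓
   8) LOAD T1:  M=4  r_T1=4
   9) LOAD T2:  M=4  r_T2=4
  10) CAS  T2:  M=5  r_T2=4 ✓
  11) CAS  T0:  M=5  r_T0=2 ✗
  12) LOAD T0:  M=5  r_T0=5
  13) CAS  T1:  M=5  r_T1=4 ✗
  14) CAS  T0:  M=6  r_T0=5 ✓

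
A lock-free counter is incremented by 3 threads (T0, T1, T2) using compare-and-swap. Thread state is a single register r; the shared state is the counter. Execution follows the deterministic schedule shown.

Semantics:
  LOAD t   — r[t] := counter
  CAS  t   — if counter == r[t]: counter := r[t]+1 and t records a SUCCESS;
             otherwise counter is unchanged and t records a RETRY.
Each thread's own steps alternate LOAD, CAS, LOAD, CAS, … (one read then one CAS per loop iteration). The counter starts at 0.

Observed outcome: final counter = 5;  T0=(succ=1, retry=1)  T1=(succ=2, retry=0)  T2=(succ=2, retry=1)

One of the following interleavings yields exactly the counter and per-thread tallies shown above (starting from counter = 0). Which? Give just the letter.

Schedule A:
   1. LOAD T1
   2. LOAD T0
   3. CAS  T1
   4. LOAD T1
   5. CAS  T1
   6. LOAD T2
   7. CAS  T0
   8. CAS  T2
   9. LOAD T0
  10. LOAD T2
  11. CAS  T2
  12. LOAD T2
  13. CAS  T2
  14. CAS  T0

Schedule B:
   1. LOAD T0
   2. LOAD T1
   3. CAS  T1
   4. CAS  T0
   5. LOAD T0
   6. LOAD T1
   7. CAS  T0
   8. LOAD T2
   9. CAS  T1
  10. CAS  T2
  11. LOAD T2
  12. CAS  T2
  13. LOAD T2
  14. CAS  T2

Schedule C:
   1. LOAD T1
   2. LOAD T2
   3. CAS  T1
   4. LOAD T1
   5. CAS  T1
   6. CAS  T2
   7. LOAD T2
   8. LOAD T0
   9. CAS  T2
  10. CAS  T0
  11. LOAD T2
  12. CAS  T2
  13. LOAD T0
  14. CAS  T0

Tracing schedule C:
step 1: T1 LOAD ⇒ load; ctr=0 reg=0
step 2: T2 LOAD ⇒ load; ctr=0 reg=0
step 3: T1 CAS ⇒ ok; ctr=1 reg=0
step 4: T1 LOAD ⇒ load; ctr=1 reg=1
step 5: T1 CAS ⇒ ok; ctr=2 reg=1
step 6: T2 CAS ⇒ retry; ctr=2 reg=0
step 7: T2 LOAD ⇒ load; ctr=2 reg=2
step 8: T0 LOAD ⇒ load; ctr=2 reg=2
step 9: T2 CAS ⇒ ok; ctr=3 reg=2
step 10: T0 CAS ⇒ retry; ctr=3 reg=2
step 11: T2 LOAD ⇒ load; ctr=3 reg=3
step 12: T2 CAS ⇒ ok; ctr=4 reg=3
step 13: T0 LOAD ⇒ load; ctr=4 reg=4
step 14: T0 CAS ⇒ ok; ctr=5 reg=4

C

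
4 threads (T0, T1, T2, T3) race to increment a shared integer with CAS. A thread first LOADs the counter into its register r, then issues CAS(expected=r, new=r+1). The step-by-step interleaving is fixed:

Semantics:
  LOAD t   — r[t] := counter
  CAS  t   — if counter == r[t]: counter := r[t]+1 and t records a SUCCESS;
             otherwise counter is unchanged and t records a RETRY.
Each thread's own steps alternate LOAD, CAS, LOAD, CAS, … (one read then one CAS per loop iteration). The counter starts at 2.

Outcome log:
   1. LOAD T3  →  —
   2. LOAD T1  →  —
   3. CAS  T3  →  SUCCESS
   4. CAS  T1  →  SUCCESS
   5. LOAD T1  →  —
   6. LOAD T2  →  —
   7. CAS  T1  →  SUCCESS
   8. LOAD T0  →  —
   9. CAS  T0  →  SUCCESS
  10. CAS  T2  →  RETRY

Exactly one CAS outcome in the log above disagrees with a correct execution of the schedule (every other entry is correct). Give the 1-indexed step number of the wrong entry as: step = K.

Re-executing:
[1] T3.load  rd  (counter 2, T3.r 2)
[2] T1.load  rd  (counter 2, T1.r 2)
[3] T3.cas  hit  (counter 3, T3.r 2)
[4] T1.cas  miss  (counter 3, T1.r 2)
[5] T1.load  rd  (counter 3, T1.r 3)
[6] T2.load  rd  (counter 3, T2.r 3)
[7] T1.cas  hit  (counter 4, T1.r 3)
[8] T0.load  rd  (counter 4, T0.r 4)
[9] T0.cas  hit  (counter 5, T0.r 4)
[10] T2.cas  miss  (counter 5, T2.r 3)
Mismatch at 4.

step = 4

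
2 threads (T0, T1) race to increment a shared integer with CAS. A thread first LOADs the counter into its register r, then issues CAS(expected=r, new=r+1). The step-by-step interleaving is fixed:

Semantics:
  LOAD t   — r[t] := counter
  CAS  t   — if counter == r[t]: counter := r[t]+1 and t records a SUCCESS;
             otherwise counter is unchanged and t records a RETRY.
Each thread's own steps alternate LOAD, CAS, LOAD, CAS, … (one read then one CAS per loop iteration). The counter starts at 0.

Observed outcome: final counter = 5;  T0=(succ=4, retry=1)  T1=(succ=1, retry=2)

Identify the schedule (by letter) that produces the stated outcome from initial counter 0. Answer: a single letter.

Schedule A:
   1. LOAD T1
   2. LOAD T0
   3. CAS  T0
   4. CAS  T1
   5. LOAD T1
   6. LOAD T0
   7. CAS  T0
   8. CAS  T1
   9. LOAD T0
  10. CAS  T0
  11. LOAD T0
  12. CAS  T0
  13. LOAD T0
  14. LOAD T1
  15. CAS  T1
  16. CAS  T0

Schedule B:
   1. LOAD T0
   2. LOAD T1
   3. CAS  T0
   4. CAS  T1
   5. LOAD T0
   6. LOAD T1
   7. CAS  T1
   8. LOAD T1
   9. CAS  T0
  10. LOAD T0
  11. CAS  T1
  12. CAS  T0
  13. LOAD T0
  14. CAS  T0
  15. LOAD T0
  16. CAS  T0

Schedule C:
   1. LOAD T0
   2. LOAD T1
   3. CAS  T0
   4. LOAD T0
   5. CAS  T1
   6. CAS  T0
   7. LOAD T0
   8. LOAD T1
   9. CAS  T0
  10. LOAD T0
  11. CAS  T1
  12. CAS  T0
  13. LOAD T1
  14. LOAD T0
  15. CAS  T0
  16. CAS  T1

A

Tracing schedule A:
T1 LOAD — after: cnt=0, r=0 — load
T0 LOAD — after: cnt=0, r=0 — load
T0 CAS — after: cnt=1, r=0 — ok
T1 CAS — after: cnt=1, r=0 — retry
T1 LOAD — after: cnt=1, r=1 — load
T0 LOAD — after: cnt=1, r=1 — load
T0 CAS — after: cnt=2, r=1 — ok
T1 CAS — after: cnt=2, r=1 — retry
T0 LOAD — after: cnt=2, r=2 — load
T0 CAS — after: cnt=3, r=2 — ok
T0 LOAD — after: cnt=3, r=3 — load
T0 CAS — after: cnt=4, r=3 — ok
T0 LOAD — after: cnt=4, r=4 — load
T1 LOAD — after: cnt=4, r=4 — load
T1 CAS — after: cnt=5, r=4 — ok
T0 CAS — after: cnt=5, r=4 — retry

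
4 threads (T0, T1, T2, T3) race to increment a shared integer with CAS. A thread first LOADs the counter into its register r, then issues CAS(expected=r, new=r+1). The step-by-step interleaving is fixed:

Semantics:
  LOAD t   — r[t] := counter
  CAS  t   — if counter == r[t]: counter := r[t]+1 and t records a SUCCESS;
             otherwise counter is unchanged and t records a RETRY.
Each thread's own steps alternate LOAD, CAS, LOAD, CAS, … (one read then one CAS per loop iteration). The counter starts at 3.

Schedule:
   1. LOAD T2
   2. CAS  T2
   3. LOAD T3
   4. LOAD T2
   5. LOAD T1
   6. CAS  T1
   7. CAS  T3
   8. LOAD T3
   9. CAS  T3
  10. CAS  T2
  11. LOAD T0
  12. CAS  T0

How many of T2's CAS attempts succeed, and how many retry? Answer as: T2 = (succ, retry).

T2 = (1, 1)

step 1: T2 LOAD ⇒ load; ctr=3 reg=3
step 2: T2 CAS ⇒ ok; ctr=4 reg=3
step 3: T3 LOAD ⇒ load; ctr=4 reg=4
step 4: T2 LOAD ⇒ load; ctr=4 reg=4
step 5: T1 LOAD ⇒ load; ctr=4 reg=4
step 6: T1 CAS ⇒ ok; ctr=5 reg=4
step 7: T3 CAS ⇒ retry; ctr=5 reg=4
step 8: T3 LOAD ⇒ load; ctr=5 reg=5
step 9: T3 CAS ⇒ ok; ctr=6 reg=5
step 10: T2 CAS ⇒ retry; ctr=6 reg=4
step 11: T0 LOAD ⇒ load; ctr=6 reg=6
step 12: T0 CAS ⇒ ok; ctr=7 reg=6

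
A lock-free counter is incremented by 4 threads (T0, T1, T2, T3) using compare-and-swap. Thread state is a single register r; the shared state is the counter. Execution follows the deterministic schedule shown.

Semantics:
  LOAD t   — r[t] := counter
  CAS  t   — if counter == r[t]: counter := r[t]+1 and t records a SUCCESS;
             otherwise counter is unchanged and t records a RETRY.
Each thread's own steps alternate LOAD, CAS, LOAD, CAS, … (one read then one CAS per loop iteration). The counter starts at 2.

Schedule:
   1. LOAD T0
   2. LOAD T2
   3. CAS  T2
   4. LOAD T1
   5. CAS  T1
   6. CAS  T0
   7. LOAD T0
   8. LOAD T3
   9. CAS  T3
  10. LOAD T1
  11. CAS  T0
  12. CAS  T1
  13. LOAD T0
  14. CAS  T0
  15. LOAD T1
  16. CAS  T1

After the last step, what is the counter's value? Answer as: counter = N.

step 1: T0 LOAD ⇒ load; ctr=2 reg=2
step 2: T2 LOAD ⇒ load; ctr=2 reg=2
step 3: T2 CAS ⇒ ok; ctr=3 reg=2
step 4: T1 LOAD ⇒ load; ctr=3 reg=3
step 5: T1 CAS ⇒ ok; ctr=4 reg=3
step 6: T0 CAS ⇒ retry; ctr=4 reg=2
step 7: T0 LOAD ⇒ load; ctr=4 reg=4
step 8: T3 LOAD ⇒ load; ctr=4 reg=4
step 9: T3 CAS ⇒ ok; ctr=5 reg=4
step 10: T1 LOAD ⇒ load; ctr=5 reg=5
step 11: T0 CAS ⇒ retry; ctr=5 reg=4
step 12: T1 CAS ⇒ ok; ctr=6 reg=5
step 13: T0 LOAD ⇒ load; ctr=6 reg=6
step 14: T0 CAS ⇒ ok; ctr=7 reg=6
step 15: T1 LOAD ⇒ load; ctr=7 reg=7
step 16: T1 CAS ⇒ ok; ctr=8 reg=7

counter = 8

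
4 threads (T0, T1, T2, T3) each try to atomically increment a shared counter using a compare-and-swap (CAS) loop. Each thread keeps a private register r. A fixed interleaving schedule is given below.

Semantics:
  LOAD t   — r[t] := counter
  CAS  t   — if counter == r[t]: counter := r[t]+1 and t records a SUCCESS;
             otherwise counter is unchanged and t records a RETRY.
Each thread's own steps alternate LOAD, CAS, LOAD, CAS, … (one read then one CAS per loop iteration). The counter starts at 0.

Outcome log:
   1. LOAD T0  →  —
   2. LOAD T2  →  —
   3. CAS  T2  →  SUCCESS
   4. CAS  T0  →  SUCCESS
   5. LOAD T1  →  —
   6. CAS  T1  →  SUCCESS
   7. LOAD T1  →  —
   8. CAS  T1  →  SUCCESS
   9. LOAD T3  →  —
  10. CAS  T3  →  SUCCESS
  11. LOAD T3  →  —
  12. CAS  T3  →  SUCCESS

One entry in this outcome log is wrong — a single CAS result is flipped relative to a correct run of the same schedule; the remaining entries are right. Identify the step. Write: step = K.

step = 4

Correct run:
1. LOAD T0 → mem=0 r[T0]=0 [LOAD]
2. LOAD T2 → mem=0 r[T2]=0 [LOAD]
3. CAS T2 → mem=1 r[T2]=0 [OK]
4. CAS T0 → mem=1 r[T0]=0 [RETRY]
5. LOAD T1 → mem=1 r[T1]=1 [LOAD]
6. CAS T1 → mem=2 r[T1]=1 [OK]
7. LOAD T1 → mem=2 r[T1]=2 [LOAD]
8. CAS T1 → mem=3 r[T1]=2 [OK]
9. LOAD T3 → mem=3 r[T3]=3 [LOAD]
10. CAS T3 → mem=4 r[T3]=3 [OK]
11. LOAD T3 → mem=4 r[T3]=4 [LOAD]
12. CAS T3 → mem=5 r[T3]=4 [OK]
Log disagrees first at step 4.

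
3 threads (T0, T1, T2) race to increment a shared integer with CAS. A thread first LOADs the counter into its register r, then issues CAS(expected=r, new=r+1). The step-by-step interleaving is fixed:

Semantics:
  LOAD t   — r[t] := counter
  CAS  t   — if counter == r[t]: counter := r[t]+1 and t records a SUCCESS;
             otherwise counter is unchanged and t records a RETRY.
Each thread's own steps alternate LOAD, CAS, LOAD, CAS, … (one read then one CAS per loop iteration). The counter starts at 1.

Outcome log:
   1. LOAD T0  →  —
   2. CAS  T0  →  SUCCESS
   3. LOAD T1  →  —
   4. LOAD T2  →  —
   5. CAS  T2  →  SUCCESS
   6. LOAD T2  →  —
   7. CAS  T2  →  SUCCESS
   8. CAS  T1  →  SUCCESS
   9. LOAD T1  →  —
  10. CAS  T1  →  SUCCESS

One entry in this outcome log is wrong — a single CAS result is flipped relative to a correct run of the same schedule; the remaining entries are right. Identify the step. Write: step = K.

step = 8

Re-executing:
step 1: T0 LOAD ⇒ load; ctr=1 reg=1
step 2: T0 CAS ⇒ ok; ctr=2 reg=1
step 3: T1 LOAD ⇒ load; ctr=2 reg=2
step 4: T2 LOAD ⇒ load; ctr=2 reg=2
step 5: T2 CAS ⇒ ok; ctr=3 reg=2
step 6: T2 LOAD ⇒ load; ctr=3 reg=3
step 7: T2 CAS ⇒ ok; ctr=4 reg=3
step 8: T1 CAS ⇒ retry; ctr=4 reg=2
step 9: T1 LOAD ⇒ load; ctr=4 reg=4
step 10: T1 CAS ⇒ ok; ctr=5 reg=4
Log disagrees first at step 8.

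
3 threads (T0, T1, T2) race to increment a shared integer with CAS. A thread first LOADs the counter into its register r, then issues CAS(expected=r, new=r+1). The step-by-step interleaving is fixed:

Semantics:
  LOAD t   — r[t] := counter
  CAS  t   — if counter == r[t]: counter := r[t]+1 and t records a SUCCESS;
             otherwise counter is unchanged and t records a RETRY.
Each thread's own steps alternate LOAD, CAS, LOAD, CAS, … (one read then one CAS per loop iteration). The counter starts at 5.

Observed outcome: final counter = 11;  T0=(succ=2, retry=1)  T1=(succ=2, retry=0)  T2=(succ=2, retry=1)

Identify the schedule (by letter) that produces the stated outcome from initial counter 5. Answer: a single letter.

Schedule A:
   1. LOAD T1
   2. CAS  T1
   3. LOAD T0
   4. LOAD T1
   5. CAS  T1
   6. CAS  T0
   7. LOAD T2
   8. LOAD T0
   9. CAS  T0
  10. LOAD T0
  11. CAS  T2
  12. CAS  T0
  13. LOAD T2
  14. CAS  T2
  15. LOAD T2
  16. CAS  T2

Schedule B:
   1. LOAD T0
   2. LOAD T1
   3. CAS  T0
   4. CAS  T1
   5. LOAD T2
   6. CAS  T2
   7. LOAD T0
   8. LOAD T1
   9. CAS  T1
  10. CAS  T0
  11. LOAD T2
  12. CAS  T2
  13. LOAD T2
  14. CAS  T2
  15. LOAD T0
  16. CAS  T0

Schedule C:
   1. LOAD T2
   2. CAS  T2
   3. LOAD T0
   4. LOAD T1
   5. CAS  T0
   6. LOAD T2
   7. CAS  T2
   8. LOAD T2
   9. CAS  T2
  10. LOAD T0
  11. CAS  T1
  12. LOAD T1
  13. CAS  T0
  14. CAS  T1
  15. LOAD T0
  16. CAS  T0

Tracing schedule A:
1. LOAD T1 → mem=5 r[T1]=5 [LOAD]
2. CAS T1 → mem=6 r[T1]=5 [OK]
3. LOAD T0 → mem=6 r[T0]=6 [LOAD]
4. LOAD T1 → mem=6 r[T1]=6 [LOAD]
5. CAS T1 → mem=7 r[T1]=6 [OK]
6. CAS T0 → mem=7 r[T0]=6 [RETRY]
7. LOAD T2 → mem=7 r[T2]=7 [LOAD]
8. LOAD T0 → mem=7 r[T0]=7 [LOAD]
9. CAS T0 → mem=8 r[T0]=7 [OK]
10. LOAD T0 → mem=8 r[T0]=8 [LOAD]
11. CAS T2 → mem=8 r[T2]=7 [RETRY]
12. CAS T0 → mem=9 r[T0]=8 [OK]
13. LOAD T2 → mem=9 r[T2]=9 [LOAD]
14. CAS T2 → mem=10 r[T2]=9 [OK]
15. LOAD T2 → mem=10 r[T2]=10 [LOAD]
16. CAS T2 → mem=11 r[T2]=10 [OK]

A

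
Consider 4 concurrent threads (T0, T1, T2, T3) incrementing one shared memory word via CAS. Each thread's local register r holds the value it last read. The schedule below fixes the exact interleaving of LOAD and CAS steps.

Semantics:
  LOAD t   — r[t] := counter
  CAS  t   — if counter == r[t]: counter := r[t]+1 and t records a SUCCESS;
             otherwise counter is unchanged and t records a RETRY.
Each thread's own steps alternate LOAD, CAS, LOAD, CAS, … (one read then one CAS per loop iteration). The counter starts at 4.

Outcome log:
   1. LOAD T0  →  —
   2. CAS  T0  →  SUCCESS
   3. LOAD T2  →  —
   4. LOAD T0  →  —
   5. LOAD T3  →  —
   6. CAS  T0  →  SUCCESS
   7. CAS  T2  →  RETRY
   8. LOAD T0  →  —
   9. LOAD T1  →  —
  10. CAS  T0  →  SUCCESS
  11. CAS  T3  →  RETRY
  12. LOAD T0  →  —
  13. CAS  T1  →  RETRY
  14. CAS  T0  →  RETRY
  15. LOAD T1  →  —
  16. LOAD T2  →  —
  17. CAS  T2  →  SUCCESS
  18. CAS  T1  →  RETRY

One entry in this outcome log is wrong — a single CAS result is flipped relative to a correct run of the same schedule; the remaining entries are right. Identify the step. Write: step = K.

Correct run:
[1] T0.load  rd  (counter 4, T0.r 4)
[2] T0.cas  hit  (counter 5, T0.r 4)
[3] T2.load  rd  (counter 5, T2.r 5)
[4] T0.load  rd  (counter 5, T0.r 5)
[5] T3.load  rd  (counter 5, T3.r 5)
[6] T0.cas  hit  (counter 6, T0.r 5)
[7] T2.cas  miss  (counter 6, T2.r 5)
[8] T0.load  rd  (counter 6, T0.r 6)
[9] T1.load  rd  (counter 6, T1.r 6)
[10] T0.cas  hit  (counter 7, T0.r 6)
[11] T3.cas  miss  (counter 7, T3.r 5)
[12] T0.load  rd  (counter 7, T0.r 7)
[13] T1.cas  miss  (counter 7, T1.r 6)
[14] T0.cas  hit  (counter 8, T0.r 7)
[15] T1.load  rd  (counter 8, T1.r 8)
[16] T2.load  rd  (counter 8, T2.r 8)
[17] T2.cas  hit  (counter 9, T2.r 8)
[18] T1.cas  miss  (counter 9, T1.r 8)
Mismatch at 14.

step = 14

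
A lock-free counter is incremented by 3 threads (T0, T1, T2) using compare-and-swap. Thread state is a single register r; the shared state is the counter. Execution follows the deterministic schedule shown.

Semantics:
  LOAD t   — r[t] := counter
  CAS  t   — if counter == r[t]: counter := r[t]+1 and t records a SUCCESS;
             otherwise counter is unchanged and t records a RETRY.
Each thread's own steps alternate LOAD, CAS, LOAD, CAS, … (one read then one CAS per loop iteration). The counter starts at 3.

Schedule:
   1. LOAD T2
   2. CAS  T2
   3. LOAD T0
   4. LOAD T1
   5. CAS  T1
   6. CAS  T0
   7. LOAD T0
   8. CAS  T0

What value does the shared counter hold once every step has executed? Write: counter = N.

counter = 6

   1) LOAD T2:  M=3  r_T2=3
   2) CAS  T2:  M=4  r_T2=3 ✓
   3) LOAD T0:  M=4  r_T0=4
   4) LOAD T1:  M=4  r_T1=4
   5) CAS  T1:  M=5  r_T1=4 ✓
   6) CAS  T0:  M=5  r_T0=4 ✗
   7) LOAD T0:  M=5  r_T0=5
   8) CAS  T0:  M=6  r_T0=5 ✓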